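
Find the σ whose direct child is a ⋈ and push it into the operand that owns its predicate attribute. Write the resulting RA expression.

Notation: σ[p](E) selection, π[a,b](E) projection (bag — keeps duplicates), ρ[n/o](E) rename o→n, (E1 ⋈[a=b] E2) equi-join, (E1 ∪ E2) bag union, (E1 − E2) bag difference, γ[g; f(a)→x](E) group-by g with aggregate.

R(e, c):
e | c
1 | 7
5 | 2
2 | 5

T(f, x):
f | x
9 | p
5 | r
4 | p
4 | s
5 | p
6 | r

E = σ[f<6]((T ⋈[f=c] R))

σ filters on f, owned by the left side.
E' = (σ[f<6](T) ⋈[f=c] R)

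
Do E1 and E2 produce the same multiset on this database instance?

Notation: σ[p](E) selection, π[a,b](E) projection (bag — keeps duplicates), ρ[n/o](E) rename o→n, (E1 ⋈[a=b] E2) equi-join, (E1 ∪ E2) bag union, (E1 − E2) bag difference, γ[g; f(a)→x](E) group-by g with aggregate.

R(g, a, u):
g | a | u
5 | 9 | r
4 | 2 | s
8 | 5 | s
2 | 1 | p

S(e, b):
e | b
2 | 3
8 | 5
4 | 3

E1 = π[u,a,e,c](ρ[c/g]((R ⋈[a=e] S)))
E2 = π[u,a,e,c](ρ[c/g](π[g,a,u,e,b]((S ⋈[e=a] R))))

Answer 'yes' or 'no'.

E1 stepwise |·|:
  R → 4
  S → 3
  (R ⋈[a=e] S) → 1
  ρ[c/g]((R ⋈[a=e] S)) → 1
  π[u,a,e,c](ρ[c/g]((R ⋈[a=e] S))) → 1
E2 stepwise |·|:
  S → 3
  R → 4
  (S ⋈[e=a] R) → 1
  π[g,a,u,e,b]((S ⋈[e=a] R)) → 1
  ρ[c/g](π[g,a,u,e,b]((S ⋈[e=a] R))) → 1
  π[u,a,e,c](ρ[c/g](π[g,a,u,e,b]((S ⋈[e=a] R)))) → 1

E1 and E2 produce the same multiset:
u | a | e | c
s | 2 | 2 | 4

yes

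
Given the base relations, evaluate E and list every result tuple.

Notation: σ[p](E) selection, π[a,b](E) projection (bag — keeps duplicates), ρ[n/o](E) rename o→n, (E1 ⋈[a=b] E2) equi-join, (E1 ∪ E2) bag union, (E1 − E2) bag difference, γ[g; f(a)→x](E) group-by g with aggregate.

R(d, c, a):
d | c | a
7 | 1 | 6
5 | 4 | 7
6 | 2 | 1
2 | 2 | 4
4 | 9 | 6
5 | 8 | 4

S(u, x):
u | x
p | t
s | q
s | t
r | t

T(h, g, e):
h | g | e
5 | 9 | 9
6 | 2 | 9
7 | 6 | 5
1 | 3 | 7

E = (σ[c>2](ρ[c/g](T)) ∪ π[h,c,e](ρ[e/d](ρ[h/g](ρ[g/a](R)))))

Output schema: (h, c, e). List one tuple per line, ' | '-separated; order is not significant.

Subexpression sizes:
  T → 4
  ρ[c/g](T) → 4
  σ[c>2](ρ[c/g](T)) → 3
  R → 6
  ρ[g/a](R) → 6
  ρ[h/g](ρ[g/a](R)) → 6
  ρ[e/d](ρ[h/g](ρ[g/a](R))) → 6
  π[h,c,e](ρ[e/d](ρ[h/g](ρ[g/a](R)))) → 6
  (σ[c>2](ρ[c/g](T)) ∪ π[h,c,e](ρ[e/d](ρ[h/g](ρ[g/a](R))))) → 9

== RESULT ==
h | c | e
1 | 2 | 6
1 | 3 | 7
4 | 2 | 2
4 | 8 | 5
5 | 9 | 9
6 | 1 | 7
6 | 9 | 4
7 | 4 | 5
7 | 6 | 5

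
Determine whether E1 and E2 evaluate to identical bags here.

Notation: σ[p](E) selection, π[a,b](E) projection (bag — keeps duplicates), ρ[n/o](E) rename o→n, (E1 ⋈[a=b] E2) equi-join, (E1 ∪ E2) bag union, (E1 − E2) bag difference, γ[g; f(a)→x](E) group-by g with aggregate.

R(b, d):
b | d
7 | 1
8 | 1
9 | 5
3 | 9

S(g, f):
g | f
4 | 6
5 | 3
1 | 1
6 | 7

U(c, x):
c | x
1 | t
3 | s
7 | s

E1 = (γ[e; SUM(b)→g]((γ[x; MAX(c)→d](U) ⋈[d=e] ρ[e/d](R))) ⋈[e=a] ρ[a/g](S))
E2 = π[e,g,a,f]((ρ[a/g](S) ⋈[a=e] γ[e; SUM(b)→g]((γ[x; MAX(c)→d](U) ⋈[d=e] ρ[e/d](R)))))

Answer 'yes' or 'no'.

E1 subexpression sizes:
  U → 3
  γ[x; MAX(c)→d](U) → 2
  R → 4
  ρ[e/d](R) → 4
  (γ[x; MAX(c)→d](U) ⋈[d=e] ρ[e/d](R)) → 2
  γ[e; SUM(b)→g]((γ[x; MAX(c)→d](U) ⋈[d=e] ρ[e/d](R))) → 1
  S → 4
  ρ[a/g](S) → 4
  (γ[e; SUM(b)→g]((γ[x; MAX(c)→d](U) ⋈[d=e] ρ[e/d](R))) ⋈[e=a] ρ[a/g](S)) → 1
E2 subexpression sizes:
  S → 4
  ρ[a/g](S) → 4
  U → 3
  γ[x; MAX(c)→d](U) → 2
  R → 4
  ρ[e/d](R) → 4
  (γ[x; MAX(c)→d](U) ⋈[d=e] ρ[e/d](R)) → 2
  γ[e; SUM(b)→g]((γ[x; MAX(c)→d](U) ⋈[d=e] ρ[e/d](R))) → 1
  (ρ[a/g](S) ⋈[a=e] γ[e; SUM(b)→g]((γ[x; MAX(c)→d](U) ⋈[d=e] ρ[e/d](R)))) → 1
  π[e,g,a,f]((ρ[a/g](S) ⋈[a=e] γ[e; SUM(b)→g]((γ[x; MAX(c)→d](U) ⋈[d=e] ρ[e/d](R))))) → 1

E1 and E2 produce the same multiset:
e | g | a | f
1 | 15 | 1 | 1

yes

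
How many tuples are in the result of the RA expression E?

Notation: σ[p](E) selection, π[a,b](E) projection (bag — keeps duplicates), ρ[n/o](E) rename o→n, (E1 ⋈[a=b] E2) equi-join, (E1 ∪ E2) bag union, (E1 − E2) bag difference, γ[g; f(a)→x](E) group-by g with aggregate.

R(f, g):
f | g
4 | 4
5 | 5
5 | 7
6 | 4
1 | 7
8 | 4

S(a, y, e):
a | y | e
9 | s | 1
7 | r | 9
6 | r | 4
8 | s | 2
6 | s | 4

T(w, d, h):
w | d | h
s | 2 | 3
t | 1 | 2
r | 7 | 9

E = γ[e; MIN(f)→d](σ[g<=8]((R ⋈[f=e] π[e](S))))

Subexpression sizes:
  R → 6
  S → 5
  π[e](S) → 5
  (R ⋈[f=e] π[e](S)) → 3
  σ[g<=8]((R ⋈[f=e] π[e](S))) → 3
  γ[e; MIN(f)→d](σ[g<=8]((R ⋈[f=e] π[e](S)))) → 2

|E| = 2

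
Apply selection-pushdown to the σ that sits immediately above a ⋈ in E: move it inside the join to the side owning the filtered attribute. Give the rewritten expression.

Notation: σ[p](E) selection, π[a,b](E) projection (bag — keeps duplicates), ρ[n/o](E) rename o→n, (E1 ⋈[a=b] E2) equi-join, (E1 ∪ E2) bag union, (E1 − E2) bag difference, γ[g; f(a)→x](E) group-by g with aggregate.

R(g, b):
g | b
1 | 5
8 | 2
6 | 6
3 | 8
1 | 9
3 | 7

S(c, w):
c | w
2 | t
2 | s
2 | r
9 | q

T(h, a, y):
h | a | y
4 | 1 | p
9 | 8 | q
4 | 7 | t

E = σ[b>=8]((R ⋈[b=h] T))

σ filters on b, owned by the left side.
E' = (σ[b>=8](R) ⋈[b=h] T)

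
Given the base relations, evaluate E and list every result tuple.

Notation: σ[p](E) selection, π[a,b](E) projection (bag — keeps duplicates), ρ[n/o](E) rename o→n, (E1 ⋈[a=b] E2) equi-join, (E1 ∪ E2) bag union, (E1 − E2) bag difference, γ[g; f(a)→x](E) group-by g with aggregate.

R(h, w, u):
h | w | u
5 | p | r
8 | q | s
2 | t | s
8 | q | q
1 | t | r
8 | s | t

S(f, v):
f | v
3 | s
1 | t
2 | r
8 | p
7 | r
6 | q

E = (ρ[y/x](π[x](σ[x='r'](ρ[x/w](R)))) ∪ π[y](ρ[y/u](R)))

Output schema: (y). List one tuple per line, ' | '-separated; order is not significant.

Row counts bottom-up:
  R → 6
  ρ[x/w](R) → 6
  σ[x='r'](ρ[x/w](R)) → 0
  π[x](σ[x='r'](ρ[x/w](R))) → 0
  ρ[y/x](π[x](σ[x='r'](ρ[x/w](R)))) → 0
  R → 6
  ρ[y/u](R) → 6
  π[y](ρ[y/u](R)) → 6
  (ρ[y/x](π[x](σ[x='r'](ρ[x/w](R)))) ∪ π[y](ρ[y/u](R))) → 6

== RESULT ==
y
q
r
r
s
s
t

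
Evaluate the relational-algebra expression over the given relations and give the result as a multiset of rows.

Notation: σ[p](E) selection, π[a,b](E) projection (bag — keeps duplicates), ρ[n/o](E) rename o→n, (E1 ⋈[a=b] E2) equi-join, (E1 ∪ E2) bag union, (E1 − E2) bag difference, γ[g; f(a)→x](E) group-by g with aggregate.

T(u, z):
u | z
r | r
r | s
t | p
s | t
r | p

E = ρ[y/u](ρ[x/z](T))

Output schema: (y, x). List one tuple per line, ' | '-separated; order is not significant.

Row counts bottom-up:
  T → 5
  ρ[x/z](T) → 5
  ρ[y/u](ρ[x/z](T)) → 5

== RESULT ==
y | x
r | p
r | r
r | s
s | t
t | p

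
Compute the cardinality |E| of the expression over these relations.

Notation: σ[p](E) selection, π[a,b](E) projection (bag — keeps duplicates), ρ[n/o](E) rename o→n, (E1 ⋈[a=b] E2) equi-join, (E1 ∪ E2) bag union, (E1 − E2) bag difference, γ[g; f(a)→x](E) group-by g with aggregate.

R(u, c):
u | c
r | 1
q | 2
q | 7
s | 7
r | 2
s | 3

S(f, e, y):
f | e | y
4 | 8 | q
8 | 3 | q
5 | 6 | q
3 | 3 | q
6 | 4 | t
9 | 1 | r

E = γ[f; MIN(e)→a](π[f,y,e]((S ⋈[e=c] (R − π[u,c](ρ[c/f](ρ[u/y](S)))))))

Stepwise |·|:
  S → 6
  R → 6
  S → 6
  ρ[u/y](S) → 6
  ρ[c/f](ρ[u/y](S)) → 6
  π[u,c](ρ[c/f](ρ[u/y](S))) → 6
  (R − π[u,c](ρ[c/f](ρ[u/y](S)))) → 6
  (S ⋈[e=c] (R − π[u,c](ρ[c/f](ρ[u/y](S))))) → 3
  π[f,y,e]((S ⋈[e=c] (R − π[u,c](ρ[c/f](ρ[u/y](S)))))) → 3
  γ[f; MIN(e)→a](π[f,y,e]((S ⋈[e=c] (R − π[u,c](ρ[c/f](ρ[u/y](S))))))) → 3

|E| = 3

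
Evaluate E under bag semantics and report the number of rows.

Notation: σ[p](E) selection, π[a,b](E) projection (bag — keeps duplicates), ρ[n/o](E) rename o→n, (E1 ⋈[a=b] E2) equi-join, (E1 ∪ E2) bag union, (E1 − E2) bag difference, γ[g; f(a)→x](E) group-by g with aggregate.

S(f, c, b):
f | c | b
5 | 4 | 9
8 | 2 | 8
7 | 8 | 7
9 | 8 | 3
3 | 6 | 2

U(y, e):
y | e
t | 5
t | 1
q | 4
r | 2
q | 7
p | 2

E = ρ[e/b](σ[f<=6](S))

Stepwise |·|:
  S → 5
  σ[f<=6](S) → 2
  ρ[e/b](σ[f<=6](S)) → 2

|E| = 2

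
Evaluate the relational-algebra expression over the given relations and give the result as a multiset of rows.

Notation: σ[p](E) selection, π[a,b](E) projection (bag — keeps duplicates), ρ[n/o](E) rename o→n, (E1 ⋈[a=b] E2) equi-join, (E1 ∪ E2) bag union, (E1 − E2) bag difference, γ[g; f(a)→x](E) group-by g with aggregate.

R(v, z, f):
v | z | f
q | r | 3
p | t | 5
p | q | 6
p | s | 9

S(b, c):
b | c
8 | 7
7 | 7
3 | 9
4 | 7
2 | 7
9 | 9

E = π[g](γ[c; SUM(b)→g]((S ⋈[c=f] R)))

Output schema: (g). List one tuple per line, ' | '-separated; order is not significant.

Stepwise |·|:
  S → 6
  R → 4
  (S ⋈[c=f] R) → 2
  γ[c; SUM(b)→g]((S ⋈[c=f] R)) → 1
  π[g](γ[c; SUM(b)→g]((S ⋈[c=f] R))) → 1

== RESULT ==
g
12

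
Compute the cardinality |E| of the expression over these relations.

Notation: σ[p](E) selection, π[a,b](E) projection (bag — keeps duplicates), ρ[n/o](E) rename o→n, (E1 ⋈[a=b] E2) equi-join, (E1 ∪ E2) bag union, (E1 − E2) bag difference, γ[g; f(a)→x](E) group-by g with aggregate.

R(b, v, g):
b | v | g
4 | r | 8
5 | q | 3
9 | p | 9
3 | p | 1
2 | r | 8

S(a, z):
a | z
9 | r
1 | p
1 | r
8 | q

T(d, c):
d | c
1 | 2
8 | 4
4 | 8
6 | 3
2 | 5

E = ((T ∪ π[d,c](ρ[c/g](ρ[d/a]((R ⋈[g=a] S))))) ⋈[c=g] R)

Per-node cardinality:
  T → 5
  R → 5
  S → 4
  (R ⋈[g=a] S) → 5
  ρ[d/a]((R ⋈[g=a] S)) → 5
  ρ[c/g](ρ[d/a]((R ⋈[g=a] S))) → 5
  π[d,c](ρ[c/g](ρ[d/a]((R ⋈[g=a] S)))) → 5
  (T ∪ π[d,c](ρ[c/g](ρ[d/a]((R ⋈[g=a] S))))) → 10
  R → 5
  ((T ∪ π[d,c](ρ[c/g](ρ[d/a]((R ⋈[g=a] S))))) ⋈[c=g] R) → 10

|E| = 10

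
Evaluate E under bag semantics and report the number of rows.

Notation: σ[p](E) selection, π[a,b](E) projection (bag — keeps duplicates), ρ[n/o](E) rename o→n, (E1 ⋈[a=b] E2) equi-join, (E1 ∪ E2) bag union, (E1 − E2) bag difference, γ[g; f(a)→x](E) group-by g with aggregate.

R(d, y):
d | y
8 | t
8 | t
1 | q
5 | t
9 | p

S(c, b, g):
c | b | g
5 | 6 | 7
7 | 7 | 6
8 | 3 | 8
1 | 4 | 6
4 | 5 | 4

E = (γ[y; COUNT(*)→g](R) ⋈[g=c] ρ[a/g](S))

Per-node cardinality:
  R → 5
  γ[y; COUNT(*)→g](R) → 3
  S → 5
  ρ[a/g](S) → 5
  (γ[y; COUNT(*)→g](R) ⋈[g=c] ρ[a/g](S)) → 2

|E| = 2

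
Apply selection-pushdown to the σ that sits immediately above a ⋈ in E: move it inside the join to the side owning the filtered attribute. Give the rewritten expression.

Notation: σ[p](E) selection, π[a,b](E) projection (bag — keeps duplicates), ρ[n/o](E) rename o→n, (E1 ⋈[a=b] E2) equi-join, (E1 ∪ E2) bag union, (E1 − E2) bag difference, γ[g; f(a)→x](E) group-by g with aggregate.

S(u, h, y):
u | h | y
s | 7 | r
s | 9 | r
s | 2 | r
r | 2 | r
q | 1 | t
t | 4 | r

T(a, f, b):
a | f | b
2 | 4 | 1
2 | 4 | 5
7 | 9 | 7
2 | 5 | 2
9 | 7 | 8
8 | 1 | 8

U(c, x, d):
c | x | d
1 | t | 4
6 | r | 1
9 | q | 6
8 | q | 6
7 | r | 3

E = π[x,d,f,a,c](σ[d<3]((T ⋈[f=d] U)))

σ filters on d, owned by the right side.
E' = π[x,d,f,a,c]((T ⋈[f=d] σ[d<3](U)))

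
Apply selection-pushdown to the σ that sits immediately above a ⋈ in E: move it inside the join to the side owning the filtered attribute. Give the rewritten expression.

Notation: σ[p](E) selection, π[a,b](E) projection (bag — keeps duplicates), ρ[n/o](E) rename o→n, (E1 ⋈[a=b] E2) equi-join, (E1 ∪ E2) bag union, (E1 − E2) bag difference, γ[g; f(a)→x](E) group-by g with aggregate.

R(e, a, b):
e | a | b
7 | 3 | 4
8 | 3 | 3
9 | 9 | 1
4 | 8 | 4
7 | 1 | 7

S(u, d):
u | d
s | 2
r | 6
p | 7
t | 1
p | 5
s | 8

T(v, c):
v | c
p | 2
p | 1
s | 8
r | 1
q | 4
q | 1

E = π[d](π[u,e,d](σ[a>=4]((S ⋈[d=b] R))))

σ filters on a, owned by the right side.
E' = π[d](π[u,e,d]((S ⋈[d=b] σ[a>=4](R))))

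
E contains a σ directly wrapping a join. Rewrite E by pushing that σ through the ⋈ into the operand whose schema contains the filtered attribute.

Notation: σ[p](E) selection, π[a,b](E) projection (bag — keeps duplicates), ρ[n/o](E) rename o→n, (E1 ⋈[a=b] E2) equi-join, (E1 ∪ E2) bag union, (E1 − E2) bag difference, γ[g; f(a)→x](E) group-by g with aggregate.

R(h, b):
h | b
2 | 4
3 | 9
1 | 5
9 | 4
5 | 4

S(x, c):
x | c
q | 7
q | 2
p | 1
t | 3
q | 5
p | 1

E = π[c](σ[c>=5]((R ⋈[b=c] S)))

σ filters on c, owned by the right side.
E' = π[c]((R ⋈[b=c] σ[c>=5](S)))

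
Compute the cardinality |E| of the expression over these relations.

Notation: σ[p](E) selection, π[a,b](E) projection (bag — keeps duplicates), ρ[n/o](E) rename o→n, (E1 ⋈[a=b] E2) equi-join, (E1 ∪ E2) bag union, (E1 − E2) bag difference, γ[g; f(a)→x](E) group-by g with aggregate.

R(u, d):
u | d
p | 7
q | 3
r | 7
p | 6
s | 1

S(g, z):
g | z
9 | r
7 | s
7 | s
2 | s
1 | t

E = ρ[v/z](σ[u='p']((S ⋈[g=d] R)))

Stepwise |·|:
  S → 5
  R → 5
  (S ⋈[g=d] R) → 5
  σ[u='p']((S ⋈[g=d] R)) → 2
  ρ[v/z](σ[u='p']((S ⋈[g=d] R))) → 2

|E| = 2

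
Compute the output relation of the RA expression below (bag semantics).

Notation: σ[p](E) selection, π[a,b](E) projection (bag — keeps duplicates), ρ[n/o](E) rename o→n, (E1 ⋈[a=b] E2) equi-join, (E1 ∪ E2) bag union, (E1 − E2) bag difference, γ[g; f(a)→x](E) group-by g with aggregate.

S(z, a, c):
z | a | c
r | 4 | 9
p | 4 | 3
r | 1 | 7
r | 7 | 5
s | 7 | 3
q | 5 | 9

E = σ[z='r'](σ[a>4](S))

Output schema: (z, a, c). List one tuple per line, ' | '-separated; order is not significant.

Row counts bottom-up:
  S → 6
  σ[a>4](S) → 3
  σ[z='r'](σ[a>4](S)) → 1

== RESULT ==
z | a | c
r | 7 | 5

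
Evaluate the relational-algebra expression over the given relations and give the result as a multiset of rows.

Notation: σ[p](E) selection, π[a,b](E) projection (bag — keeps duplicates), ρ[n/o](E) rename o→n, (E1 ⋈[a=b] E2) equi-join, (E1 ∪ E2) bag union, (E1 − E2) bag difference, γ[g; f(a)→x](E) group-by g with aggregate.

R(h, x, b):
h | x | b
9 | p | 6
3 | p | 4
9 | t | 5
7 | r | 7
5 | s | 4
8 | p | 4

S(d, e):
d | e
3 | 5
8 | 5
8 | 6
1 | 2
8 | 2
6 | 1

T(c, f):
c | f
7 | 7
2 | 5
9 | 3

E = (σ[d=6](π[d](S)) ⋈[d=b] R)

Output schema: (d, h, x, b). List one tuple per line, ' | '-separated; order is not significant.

Row counts bottom-up:
  S → 6
  π[d](S) → 6
  σ[d=6](π[d](S)) → 1
  R → 6
  (σ[d=6](π[d](S)) ⋈[d=b] R) → 1

== RESULT ==
d | h | x | b
6 | 9 | p | 6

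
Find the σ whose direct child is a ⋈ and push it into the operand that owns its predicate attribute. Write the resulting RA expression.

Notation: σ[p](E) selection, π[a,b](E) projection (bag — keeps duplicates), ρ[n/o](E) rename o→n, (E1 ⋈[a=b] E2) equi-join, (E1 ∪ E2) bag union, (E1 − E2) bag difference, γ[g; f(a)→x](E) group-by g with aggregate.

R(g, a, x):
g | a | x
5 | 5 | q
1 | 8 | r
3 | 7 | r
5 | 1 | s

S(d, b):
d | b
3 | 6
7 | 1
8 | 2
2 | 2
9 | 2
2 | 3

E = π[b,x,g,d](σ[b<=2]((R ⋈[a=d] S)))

σ filters on b, owned by the right side.
E' = π[b,x,g,d]((R ⋈[a=d] σ[b<=2](S)))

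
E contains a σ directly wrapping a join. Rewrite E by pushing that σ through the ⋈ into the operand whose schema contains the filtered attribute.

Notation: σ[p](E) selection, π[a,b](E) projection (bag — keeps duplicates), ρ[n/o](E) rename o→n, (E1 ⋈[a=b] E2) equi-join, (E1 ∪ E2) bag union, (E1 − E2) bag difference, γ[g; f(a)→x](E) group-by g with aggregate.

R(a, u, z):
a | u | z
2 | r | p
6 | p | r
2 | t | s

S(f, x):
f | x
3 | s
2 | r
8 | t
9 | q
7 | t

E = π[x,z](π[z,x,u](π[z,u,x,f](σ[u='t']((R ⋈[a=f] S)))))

σ filters on u, owned by the left side.
E' = π[x,z](π[z,x,u](π[z,u,x,f]((σ[u='t'](R) ⋈[a=f] S))))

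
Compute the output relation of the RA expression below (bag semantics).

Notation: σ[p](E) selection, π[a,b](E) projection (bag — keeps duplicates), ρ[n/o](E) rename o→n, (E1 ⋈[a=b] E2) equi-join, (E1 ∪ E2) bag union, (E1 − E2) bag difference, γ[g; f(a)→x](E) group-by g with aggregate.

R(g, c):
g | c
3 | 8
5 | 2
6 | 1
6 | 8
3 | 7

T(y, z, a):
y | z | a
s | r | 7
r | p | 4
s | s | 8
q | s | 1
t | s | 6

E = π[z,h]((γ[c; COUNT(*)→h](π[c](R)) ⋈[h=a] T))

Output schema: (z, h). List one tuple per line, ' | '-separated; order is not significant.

Subexpression sizes:
  R → 5
  π[c](R) → 5
  γ[c; COUNT(*)→h](π[c](R)) → 4
  T → 5
  (γ[c; COUNT(*)→h](π[c](R)) ⋈[h=a] T) → 3
  π[z,h]((γ[c; COUNT(*)→h](π[c](R)) ⋈[h=a] T)) → 3

== RESULT ==
z | h
s | 1
s | 1
s | 1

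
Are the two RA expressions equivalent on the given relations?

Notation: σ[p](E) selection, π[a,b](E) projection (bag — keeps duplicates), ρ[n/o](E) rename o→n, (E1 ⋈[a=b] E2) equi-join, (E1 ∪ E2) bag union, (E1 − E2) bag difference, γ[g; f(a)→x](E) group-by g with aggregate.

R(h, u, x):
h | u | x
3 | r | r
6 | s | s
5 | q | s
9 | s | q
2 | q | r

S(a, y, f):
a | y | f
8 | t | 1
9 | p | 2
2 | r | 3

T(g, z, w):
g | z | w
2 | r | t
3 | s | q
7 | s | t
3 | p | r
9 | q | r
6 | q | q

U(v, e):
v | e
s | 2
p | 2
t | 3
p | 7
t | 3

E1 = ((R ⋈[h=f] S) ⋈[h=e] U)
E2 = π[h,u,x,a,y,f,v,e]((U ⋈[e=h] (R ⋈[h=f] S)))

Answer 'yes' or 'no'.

E1 stepwise |·|:
  R → 5
  S → 3
  (R ⋈[h=f] S) → 2
  U → 5
  ((R ⋈[h=f] S) ⋈[h=e] U) → 4
E2 stepwise |·|:
  U → 5
  R → 5
  S → 3
  (R ⋈[h=f] S) → 2
  (U ⋈[e=h] (R ⋈[h=f] S)) → 4
  π[h,u,x,a,y,f,v,e]((U ⋈[e=h] (R ⋈[h=f] S))) → 4

E1 and E2 produce the same multiset:
h | u | x | a | y | f | v | e
2 | q | r | 9 | p | 2 | p | 2
2 | q | r | 9 | p | 2 | s | 2
3 | r | r | 2 | r | 3 | t | 3
3 | r | r | 2 | r | 3 | t | 3

yes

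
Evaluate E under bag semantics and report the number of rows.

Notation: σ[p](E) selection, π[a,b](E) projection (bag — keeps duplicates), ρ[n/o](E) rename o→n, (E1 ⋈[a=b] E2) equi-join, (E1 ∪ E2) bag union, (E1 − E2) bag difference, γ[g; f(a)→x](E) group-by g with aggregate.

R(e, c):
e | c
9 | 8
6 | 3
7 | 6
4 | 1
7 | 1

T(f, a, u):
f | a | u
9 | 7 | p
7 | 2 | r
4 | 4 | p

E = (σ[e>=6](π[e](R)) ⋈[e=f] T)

Subexpression sizes:
  R → 5
  π[e](R) → 5
  σ[e>=6](π[e](R)) → 4
  T → 3
  (σ[e>=6](π[e](R)) ⋈[e=f] T) → 3

|E| = 3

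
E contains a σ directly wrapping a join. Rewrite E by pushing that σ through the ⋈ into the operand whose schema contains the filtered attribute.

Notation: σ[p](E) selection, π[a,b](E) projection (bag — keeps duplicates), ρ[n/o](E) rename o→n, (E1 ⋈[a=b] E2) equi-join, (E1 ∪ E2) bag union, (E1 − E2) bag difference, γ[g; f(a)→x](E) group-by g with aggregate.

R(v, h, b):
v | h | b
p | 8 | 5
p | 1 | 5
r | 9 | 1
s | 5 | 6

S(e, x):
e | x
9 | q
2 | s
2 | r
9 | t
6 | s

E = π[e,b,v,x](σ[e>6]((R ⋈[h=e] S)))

σ filters on e, owned by the right side.
E' = π[e,b,v,x]((R ⋈[h=e] σ[e>6](S)))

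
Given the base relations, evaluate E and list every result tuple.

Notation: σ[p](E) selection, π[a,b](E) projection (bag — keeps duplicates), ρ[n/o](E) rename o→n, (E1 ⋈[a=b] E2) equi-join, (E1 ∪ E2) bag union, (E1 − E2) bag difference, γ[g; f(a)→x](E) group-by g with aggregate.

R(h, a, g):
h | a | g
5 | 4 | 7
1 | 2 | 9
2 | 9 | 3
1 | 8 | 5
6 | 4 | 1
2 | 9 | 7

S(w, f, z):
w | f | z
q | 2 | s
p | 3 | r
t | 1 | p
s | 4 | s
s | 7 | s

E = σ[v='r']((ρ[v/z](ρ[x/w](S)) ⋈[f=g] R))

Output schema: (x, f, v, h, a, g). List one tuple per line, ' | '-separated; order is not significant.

Subexpression sizes:
  S → 5
  ρ[x/w](S) → 5
  ρ[v/z](ρ[x/w](S)) → 5
  R → 6
  (ρ[v/z](ρ[x/w](S)) ⋈[f=g] R) → 4
  σ[v='r']((ρ[v/z](ρ[x/w](S)) ⋈[f=g] R)) → 1

== RESULT ==
x | f | v | h | a | g
p | 3 | r | 2 | 9 | 3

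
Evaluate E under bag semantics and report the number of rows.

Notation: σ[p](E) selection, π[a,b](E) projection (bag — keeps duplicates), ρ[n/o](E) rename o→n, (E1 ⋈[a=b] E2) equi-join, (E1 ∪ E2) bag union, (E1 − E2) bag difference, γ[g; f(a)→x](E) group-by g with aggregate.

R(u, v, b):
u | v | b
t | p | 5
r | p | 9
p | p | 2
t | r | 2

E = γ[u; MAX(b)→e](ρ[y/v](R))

Subexpression sizes:
  R → 4
  ρ[y/v](R) → 4
  γ[u; MAX(b)→e](ρ[y/v](R)) → 3

|E| = 3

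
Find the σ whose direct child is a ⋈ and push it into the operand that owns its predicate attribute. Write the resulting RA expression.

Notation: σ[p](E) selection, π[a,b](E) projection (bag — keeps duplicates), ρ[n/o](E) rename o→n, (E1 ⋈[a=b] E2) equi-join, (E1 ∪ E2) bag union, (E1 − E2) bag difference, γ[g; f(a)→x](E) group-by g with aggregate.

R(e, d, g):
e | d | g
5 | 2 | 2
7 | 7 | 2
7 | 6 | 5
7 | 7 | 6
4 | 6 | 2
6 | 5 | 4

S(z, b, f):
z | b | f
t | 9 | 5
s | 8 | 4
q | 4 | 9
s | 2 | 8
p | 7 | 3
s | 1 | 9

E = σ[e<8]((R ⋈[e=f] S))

σ filters on e, owned by the left side.
E' = (σ[e<8](R) ⋈[e=f] S)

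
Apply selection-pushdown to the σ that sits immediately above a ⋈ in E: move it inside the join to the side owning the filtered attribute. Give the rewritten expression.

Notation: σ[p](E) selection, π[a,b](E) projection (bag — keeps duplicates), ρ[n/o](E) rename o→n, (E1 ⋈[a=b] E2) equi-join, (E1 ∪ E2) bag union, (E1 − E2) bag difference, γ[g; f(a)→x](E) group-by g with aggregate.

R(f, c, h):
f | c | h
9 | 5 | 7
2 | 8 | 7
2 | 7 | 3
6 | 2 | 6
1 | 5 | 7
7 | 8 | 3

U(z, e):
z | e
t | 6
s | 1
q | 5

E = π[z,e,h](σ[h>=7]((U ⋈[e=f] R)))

σ filters on h, owned by the right side.
E' = π[z,e,h]((U ⋈[e=f] σ[h>=7](R)))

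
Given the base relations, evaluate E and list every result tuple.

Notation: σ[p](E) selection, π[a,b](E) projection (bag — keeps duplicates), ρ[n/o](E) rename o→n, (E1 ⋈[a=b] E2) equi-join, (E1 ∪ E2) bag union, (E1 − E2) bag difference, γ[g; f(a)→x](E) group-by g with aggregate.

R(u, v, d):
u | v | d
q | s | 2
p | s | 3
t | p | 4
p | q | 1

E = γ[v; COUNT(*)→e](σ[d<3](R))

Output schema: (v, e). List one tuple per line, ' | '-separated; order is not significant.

Row counts bottom-up:
  R → 4
  σ[d<3](R) → 2
  γ[v; COUNT(*)→e](σ[d<3](R)) → 2

== RESULT ==
v | e
q | 1
s | 1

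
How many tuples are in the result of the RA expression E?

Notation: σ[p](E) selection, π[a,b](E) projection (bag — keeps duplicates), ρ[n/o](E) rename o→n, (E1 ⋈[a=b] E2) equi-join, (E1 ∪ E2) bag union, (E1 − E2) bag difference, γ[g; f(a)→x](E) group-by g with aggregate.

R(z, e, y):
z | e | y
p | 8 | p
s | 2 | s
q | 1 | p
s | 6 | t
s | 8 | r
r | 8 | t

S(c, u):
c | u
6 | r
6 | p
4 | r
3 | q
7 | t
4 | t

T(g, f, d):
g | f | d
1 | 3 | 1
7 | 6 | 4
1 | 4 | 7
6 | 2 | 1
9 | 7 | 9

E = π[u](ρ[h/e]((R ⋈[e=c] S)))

Row counts bottom-up:
  R → 6
  S → 6
  (R ⋈[e=c] S) → 2
  ρ[h/e]((R ⋈[e=c] S)) → 2
  π[u](ρ[h/e]((R ⋈[e=c] S))) → 2

|E| = 2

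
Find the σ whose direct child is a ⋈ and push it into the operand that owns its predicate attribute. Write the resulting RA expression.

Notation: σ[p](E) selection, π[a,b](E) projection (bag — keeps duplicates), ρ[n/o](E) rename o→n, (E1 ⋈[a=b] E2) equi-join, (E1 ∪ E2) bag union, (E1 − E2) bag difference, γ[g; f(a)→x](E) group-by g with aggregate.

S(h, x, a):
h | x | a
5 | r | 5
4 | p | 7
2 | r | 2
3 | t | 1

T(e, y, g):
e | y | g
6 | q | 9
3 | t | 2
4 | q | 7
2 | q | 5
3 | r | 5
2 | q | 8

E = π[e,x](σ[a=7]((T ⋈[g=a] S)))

σ filters on a, owned by the right side.
E' = π[e,x]((T ⋈[g=a] σ[a=7](S)))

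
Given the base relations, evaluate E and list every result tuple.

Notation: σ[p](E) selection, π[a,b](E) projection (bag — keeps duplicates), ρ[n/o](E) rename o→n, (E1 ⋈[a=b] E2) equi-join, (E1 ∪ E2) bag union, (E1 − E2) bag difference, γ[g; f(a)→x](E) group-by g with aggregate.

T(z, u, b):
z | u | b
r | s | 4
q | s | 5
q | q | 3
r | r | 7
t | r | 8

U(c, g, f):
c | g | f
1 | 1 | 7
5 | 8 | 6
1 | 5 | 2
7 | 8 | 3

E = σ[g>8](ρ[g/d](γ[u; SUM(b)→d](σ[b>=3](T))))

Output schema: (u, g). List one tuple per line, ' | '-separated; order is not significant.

Subexpression sizes:
  T → 5
  σ[b>=3](T) → 5
  γ[u; SUM(b)→d](σ[b>=3](T)) → 3
  ρ[g/d](γ[u; SUM(b)→d](σ[b>=3](T))) → 3
  σ[g>8](ρ[g/d](γ[u; SUM(b)→d](σ[b>=3](T)))) → 2

== RESULT ==
u | g
r | 15
s | 9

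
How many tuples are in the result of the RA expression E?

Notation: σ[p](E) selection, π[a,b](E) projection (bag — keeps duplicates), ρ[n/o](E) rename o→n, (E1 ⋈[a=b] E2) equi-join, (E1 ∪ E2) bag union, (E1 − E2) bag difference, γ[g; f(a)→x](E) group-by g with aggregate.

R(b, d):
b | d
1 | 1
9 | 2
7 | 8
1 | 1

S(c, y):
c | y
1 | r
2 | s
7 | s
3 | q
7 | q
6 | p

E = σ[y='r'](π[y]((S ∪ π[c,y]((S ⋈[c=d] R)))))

Per-node cardinality:
  S → 6
  S → 6
  R → 4
  (S ⋈[c=d] R) → 3
  π[c,y]((S ⋈[c=d] R)) → 3
  (S ∪ π[c,y]((S ⋈[c=d] R))) → 9
  π[y]((S ∪ π[c,y]((S ⋈[c=d] R)))) → 9
  σ[y='r'](π[y]((S ∪ π[c,y]((S ⋈[c=d] R))))) → 3

|E| = 3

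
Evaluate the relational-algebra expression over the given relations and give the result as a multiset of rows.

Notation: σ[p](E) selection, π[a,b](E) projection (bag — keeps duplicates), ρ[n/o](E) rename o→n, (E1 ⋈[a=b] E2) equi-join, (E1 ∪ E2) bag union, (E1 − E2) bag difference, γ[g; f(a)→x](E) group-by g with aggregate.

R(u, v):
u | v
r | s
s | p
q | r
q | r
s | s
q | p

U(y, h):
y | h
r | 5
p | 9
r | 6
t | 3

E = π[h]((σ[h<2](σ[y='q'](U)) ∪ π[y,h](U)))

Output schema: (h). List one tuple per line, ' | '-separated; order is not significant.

Subexpression sizes:
  U → 4
  σ[y='q'](U) → 0
  σ[h<2](σ[y='q'](U)) → 0
  U → 4
  π[y,h](U) → 4
  (σ[h<2](σ[y='q'](U)) ∪ π[y,h](U)) → 4
  π[h]((σ[h<2](σ[y='q'](U)) ∪ π[y,h](U))) → 4

== RESULT ==
h
3
5
6
9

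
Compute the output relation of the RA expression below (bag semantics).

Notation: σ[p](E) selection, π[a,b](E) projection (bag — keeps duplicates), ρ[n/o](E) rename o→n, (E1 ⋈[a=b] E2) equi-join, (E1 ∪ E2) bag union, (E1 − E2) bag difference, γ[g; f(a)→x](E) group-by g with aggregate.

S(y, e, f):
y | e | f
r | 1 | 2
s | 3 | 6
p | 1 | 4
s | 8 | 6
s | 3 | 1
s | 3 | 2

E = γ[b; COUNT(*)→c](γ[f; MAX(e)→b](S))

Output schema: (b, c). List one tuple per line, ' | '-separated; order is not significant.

Subexpression sizes:
  S → 6
  γ[f; MAX(e)→b](S) → 4
  γ[b; COUNT(*)→c](γ[f; MAX(e)→b](S)) → 3

== RESULT ==
b | c
1 | 1
3 | 2
8 | 1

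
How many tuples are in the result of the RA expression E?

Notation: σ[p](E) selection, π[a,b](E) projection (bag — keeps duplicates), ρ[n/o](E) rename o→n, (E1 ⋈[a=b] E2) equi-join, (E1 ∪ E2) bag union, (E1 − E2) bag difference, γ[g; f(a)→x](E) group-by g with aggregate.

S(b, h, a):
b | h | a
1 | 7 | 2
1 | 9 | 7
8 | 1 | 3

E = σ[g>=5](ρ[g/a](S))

Per-node cardinality:
  S → 3
  ρ[g/a](S) → 3
  σ[g>=5](ρ[g/a](S)) → 1

|E| = 1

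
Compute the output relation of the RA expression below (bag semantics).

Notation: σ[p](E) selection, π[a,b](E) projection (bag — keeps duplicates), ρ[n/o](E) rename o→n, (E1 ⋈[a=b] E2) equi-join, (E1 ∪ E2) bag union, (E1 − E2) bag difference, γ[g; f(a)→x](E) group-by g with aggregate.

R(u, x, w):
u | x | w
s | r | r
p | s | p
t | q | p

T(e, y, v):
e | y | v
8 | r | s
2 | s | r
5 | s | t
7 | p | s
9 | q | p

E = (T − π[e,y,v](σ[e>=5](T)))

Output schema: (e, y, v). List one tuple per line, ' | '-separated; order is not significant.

Subexpression sizes:
  T → 5
  T → 5
  σ[e>=5](T) → 4
  π[e,y,v](σ[e>=5](T)) → 4
  (T − π[e,y,v](σ[e>=5](T))) → 1

== RESULT ==
e | y | v
2 | s | r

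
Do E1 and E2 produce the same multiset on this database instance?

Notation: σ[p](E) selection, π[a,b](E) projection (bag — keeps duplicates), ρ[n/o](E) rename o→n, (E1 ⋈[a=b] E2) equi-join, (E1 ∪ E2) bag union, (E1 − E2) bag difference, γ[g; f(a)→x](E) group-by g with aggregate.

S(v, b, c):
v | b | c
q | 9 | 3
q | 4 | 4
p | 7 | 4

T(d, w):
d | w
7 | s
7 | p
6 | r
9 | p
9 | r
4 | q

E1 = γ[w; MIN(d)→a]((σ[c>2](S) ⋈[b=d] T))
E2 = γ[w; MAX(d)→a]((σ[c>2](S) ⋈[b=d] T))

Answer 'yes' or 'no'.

E1 stepwise |·|:
  S → 3
  σ[c>2](S) → 3
  T → 6
  (σ[c>2](S) ⋈[b=d] T) → 5
  γ[w; MIN(d)→a]((σ[c>2](S) ⋈[b=d] T)) → 4
E2 stepwise |·|:
  S → 3
  σ[c>2](S) → 3
  T → 6
  (σ[c>2](S) ⋈[b=d] T) → 5
  γ[w; MAX(d)→a]((σ[c>2](S) ⋈[b=d] T)) → 4

E1 result:
w | a
p | 7
q | 4
r | 9
s | 7
E2 result:
w | a
p | 9
q | 4
r | 9
s | 7
Witness: ('p', 9) appears 0× in E1 but 1× in E2.

no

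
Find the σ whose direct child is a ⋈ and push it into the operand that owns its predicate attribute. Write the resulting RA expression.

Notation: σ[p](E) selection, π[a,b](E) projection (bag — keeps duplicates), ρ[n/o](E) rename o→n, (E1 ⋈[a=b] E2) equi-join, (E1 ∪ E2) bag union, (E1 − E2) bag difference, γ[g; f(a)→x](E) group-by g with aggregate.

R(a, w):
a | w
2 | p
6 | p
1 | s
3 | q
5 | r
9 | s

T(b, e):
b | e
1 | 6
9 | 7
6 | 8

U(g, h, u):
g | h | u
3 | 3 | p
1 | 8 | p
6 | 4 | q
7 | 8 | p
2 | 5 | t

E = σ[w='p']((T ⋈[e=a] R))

σ filters on w, owned by the right side.
E' = (T ⋈[e=a] σ[w='p'](R))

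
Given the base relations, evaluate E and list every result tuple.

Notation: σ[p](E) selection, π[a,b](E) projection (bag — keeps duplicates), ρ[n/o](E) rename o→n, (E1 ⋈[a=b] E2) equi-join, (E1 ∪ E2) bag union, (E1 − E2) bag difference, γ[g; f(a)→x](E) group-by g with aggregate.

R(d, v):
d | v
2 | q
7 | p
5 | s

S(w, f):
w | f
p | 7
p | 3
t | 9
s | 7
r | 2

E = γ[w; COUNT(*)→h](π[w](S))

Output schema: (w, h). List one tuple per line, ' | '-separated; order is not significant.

Subexpression sizes:
  S → 5
  π[w](S) → 5
  γ[w; COUNT(*)→h](π[w](S)) → 4

== RESULT ==
w | h
p | 2
r | 1
s | 1
t | 1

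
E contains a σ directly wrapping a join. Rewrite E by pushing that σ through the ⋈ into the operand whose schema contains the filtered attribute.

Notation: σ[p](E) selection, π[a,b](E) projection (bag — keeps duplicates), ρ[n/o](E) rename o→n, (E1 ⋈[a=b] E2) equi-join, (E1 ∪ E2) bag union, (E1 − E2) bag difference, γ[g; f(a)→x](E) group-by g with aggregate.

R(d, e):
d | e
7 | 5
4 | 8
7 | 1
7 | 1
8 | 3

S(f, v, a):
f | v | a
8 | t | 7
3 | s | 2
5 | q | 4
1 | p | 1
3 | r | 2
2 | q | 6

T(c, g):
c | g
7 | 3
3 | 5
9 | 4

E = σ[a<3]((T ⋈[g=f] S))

σ filters on a, owned by the right side.
E' = (T ⋈[g=f] σ[a<3](S))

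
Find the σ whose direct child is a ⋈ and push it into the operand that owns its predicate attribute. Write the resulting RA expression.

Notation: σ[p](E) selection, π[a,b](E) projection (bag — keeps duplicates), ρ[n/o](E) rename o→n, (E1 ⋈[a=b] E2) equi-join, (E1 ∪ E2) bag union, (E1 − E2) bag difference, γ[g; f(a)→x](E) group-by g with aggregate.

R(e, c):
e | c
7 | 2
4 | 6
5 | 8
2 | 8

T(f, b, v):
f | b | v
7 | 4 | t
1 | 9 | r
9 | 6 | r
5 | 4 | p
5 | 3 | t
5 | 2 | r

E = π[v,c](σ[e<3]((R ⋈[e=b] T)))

σ filters on e, owned by the left side.
E' = π[v,c]((σ[e<3](R) ⋈[e=b] T))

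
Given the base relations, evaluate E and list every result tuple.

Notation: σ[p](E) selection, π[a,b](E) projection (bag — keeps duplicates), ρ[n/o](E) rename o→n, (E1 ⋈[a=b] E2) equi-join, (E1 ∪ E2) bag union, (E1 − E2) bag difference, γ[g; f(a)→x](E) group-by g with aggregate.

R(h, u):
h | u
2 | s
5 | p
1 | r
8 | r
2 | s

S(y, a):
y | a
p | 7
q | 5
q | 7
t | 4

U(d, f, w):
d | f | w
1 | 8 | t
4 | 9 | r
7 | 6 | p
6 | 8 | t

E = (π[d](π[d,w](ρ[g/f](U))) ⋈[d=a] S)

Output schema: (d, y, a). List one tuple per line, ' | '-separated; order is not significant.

Stepwise |·|:
  U → 4
  ρ[g/f](U) → 4
  π[d,w](ρ[g/f](U)) → 4
  π[d](π[d,w](ρ[g/f](U))) → 4
  S → 4
  (π[d](π[d,w](ρ[g/f](U))) ⋈[d=a] S) → 3

== RESULT ==
d | y | a
4 | t | 4
7 | p | 7
7 | q | 7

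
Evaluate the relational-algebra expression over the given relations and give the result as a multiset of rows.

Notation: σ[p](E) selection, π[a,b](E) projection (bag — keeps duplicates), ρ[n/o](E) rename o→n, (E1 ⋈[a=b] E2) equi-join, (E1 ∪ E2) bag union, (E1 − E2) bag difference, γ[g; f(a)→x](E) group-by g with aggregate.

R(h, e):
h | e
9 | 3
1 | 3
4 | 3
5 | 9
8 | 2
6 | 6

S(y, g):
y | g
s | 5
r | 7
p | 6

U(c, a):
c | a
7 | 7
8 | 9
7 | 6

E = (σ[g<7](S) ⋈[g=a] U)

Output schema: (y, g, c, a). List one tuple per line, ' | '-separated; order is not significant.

Row counts bottom-up:
  S → 3
  σ[g<7](S) → 2
  U → 3
  (σ[g<7](S) ⋈[g=a] U) → 1

== RESULT ==
y | g | c | a
p | 6 | 7 | 6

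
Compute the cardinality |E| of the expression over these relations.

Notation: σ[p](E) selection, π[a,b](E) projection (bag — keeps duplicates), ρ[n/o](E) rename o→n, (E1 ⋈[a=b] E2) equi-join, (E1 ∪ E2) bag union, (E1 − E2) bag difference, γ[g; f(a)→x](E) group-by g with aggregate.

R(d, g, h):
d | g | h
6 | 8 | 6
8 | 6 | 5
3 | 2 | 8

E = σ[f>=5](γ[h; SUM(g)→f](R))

Per-node cardinality:
  R → 3
  γ[h; SUM(g)→f](R) → 3
  σ[f>=5](γ[h; SUM(g)→f](R)) → 2

|E| = 2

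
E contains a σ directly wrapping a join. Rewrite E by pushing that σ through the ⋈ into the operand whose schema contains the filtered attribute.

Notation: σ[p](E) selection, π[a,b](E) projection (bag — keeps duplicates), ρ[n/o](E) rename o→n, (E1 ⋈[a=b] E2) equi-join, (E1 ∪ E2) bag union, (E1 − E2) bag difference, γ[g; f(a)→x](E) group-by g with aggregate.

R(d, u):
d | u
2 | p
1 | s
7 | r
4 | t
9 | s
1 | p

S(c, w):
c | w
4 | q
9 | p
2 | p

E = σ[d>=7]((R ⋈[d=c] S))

σ filters on d, owned by the left side.
E' = (σ[d>=7](R) ⋈[d=c] S)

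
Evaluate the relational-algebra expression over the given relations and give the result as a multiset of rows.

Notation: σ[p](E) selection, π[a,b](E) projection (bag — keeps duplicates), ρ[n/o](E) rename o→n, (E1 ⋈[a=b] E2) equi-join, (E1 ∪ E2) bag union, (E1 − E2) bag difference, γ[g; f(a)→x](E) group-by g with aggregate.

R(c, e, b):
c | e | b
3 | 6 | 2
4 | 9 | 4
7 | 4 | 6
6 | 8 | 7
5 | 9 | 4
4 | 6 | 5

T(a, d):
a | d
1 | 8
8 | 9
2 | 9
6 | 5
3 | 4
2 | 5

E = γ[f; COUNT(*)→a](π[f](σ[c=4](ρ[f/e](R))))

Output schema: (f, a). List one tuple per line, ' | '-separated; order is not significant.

Stepwise |·|:
  R → 6
  ρ[f/e](R) → 6
  σ[c=4](ρ[f/e](R)) → 2
  π[f](σ[c=4](ρ[f/e](R))) → 2
  γ[f; COUNT(*)→a](π[f](σ[c=4](ρ[f/e](R)))) → 2

== RESULT ==
f | a
6 | 1
9 | 1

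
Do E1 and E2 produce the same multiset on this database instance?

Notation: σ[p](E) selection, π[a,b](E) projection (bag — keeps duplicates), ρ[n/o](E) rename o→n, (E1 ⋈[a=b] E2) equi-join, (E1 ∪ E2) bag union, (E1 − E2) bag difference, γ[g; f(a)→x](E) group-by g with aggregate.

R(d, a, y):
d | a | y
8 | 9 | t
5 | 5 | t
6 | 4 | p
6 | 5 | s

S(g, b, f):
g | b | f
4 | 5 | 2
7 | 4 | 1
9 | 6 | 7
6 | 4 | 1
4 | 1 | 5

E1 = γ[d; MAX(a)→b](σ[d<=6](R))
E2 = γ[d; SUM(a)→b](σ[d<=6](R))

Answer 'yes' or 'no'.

E1 subexpression sizes:
  R → 4
  σ[d<=6](R) → 3
  γ[d; MAX(a)→b](σ[d<=6](R)) → 2
E2 subexpression sizes:
  R → 4
  σ[d<=6](R) → 3
  γ[d; SUM(a)→b](σ[d<=6](R)) → 2

E1 result:
d | b
5 | 5
6 | 5
E2 result:
d | b
5 | 5
6 | 9
Witness: (6, 9) appears 0× in E1 but 1× in E2.

no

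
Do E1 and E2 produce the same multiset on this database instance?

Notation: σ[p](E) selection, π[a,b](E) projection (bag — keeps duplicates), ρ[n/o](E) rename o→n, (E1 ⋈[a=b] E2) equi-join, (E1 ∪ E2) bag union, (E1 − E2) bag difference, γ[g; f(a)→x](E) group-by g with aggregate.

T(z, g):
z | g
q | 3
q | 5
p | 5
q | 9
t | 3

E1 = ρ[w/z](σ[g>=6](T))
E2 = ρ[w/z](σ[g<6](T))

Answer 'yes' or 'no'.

E1 row counts bottom-up:
  T → 5
  σ[g>=6](T) → 1
  ρ[w/z](σ[g>=6](T)) → 1
E2 row counts bottom-up:
  T → 5
  σ[g<6](T) → 4
  ρ[w/z](σ[g<6](T)) → 4

E1 result:
w | g
q | 9
E2 result:
w | g
p | 5
q | 3
q | 5
t | 3
Witness: ('t', 3) appears 0× in E1 but 1× in E2.

no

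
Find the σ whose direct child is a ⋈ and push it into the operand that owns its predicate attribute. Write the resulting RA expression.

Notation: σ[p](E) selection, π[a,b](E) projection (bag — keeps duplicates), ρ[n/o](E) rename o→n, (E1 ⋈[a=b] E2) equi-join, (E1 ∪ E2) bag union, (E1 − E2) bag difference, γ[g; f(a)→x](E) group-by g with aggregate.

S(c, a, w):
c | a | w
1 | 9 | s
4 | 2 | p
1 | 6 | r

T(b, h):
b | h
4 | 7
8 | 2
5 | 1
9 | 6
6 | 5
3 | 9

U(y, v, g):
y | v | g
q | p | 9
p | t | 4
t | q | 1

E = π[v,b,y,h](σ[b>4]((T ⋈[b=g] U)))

σ filters on b, owned by the left side.
E' = π[v,b,y,h]((σ[b>4](T) ⋈[b=g] U))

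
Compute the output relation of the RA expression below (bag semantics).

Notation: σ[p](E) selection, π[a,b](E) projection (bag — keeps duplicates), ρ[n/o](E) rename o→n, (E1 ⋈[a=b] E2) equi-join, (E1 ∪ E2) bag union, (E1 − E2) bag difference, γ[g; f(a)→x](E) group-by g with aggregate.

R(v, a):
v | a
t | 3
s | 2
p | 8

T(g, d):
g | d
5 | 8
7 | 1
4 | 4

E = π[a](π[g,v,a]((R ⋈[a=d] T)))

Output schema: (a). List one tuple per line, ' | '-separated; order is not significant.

Subexpression sizes:
  R → 3
  T → 3
  (R ⋈[a=d] T) → 1
  π[g,v,a]((R ⋈[a=d] T)) → 1
  π[a](π[g,v,a]((R ⋈[a=d] T))) → 1

== RESULT ==
a
8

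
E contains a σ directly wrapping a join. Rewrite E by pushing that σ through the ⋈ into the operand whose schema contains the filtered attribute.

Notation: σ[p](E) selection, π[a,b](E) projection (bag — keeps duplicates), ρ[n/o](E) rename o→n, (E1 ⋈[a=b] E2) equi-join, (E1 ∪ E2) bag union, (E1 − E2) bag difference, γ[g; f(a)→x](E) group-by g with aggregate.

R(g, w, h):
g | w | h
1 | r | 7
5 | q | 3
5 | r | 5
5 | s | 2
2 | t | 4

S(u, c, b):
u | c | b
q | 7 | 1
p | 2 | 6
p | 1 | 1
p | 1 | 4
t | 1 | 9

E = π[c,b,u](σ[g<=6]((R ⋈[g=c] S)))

σ filters on g, owned by the left side.
E' = π[c,b,u]((σ[g<=6](R) ⋈[g=c] S))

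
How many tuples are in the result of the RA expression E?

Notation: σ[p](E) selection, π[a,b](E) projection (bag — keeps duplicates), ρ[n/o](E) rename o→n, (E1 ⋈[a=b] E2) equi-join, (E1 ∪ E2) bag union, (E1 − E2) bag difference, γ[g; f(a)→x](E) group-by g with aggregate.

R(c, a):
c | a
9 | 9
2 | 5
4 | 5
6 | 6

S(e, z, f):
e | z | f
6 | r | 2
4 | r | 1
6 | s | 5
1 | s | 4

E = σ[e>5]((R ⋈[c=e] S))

Subexpression sizes:
  R → 4
  S → 4
  (R ⋈[c=e] S) → 3
  σ[e>5]((R ⋈[c=e] S)) → 2

|E| = 2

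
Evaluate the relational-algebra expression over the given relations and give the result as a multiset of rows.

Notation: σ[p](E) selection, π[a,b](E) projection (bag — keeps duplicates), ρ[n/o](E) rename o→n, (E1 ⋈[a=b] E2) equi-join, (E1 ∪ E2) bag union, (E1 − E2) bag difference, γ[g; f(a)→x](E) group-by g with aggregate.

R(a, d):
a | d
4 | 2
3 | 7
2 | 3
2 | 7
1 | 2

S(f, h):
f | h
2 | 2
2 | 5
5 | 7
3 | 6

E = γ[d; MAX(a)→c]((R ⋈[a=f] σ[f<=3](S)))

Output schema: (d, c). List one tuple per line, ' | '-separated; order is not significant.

Stepwise |·|:
  R → 5
  S → 4
  σ[f<=3](S) → 3
  (R ⋈[a=f] σ[f<=3](S)) → 5
  γ[d; MAX(a)→c]((R ⋈[a=f] σ[f<=3](S))) → 2

== RESULT ==
d | c
3 | 2
7 | 3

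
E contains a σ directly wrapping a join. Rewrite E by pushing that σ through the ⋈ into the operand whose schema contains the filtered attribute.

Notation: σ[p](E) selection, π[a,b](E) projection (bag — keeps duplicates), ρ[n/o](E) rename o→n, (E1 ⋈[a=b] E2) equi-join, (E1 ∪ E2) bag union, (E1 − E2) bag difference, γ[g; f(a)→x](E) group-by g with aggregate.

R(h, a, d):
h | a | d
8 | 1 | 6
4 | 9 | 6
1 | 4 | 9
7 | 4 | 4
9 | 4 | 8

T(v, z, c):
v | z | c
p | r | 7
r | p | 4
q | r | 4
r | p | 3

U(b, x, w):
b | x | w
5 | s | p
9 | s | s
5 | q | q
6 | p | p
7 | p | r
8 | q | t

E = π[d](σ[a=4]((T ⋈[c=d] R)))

σ filters on a, owned by the right side.
E' = π[d]((T ⋈[c=d] σ[a=4](R)))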